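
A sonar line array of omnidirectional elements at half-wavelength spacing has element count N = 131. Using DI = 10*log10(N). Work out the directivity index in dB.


DI = 10*log10(131) = 21.17

21.17 dB


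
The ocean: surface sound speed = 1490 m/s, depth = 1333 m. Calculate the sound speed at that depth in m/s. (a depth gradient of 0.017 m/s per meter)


c = 1490 + 0.017 * 1333 = 1512.661

1512.661 m/s


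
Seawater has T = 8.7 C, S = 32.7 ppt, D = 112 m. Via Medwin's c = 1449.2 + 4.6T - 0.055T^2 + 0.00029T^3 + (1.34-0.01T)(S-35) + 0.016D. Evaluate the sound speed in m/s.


1484.16 m/s


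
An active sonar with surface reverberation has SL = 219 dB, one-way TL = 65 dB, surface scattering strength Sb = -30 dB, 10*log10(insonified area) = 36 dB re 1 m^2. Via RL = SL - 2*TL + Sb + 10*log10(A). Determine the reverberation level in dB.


95 dB


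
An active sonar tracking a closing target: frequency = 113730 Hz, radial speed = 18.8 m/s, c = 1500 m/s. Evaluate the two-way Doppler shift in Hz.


2850.83 Hz


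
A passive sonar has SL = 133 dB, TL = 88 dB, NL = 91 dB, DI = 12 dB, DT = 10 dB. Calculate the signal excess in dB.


-44 dB


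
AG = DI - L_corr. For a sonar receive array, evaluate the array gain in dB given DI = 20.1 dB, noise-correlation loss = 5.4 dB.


AG = DI - L_corr = 20.1 - 5.4 = 14.7

14.7 dB


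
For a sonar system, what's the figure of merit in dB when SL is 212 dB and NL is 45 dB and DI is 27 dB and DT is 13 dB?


FOM = SL - NL + DI - DT = 212 - 45 + 27 - 13 = 181

181 dB


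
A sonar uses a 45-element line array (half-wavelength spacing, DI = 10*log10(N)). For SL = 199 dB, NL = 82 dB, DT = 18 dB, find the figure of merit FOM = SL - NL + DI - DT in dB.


Step 1: DI = 10*log10(45) = 16.53 dB
Step 2: FOM = SL - NL + DI - DT = 199 - 82 + 16.53 - 18 = 115.53

115.53 dB


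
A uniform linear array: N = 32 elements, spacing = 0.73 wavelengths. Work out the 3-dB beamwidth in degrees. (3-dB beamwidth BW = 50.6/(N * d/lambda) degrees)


2.17 deg


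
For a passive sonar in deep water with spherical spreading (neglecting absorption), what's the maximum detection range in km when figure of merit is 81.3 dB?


At max range FOM = TL, so 20*log10(R) = 81.3
R = 10^(81.3/20) = 11614.49 m = 11.61 km

11.61 km


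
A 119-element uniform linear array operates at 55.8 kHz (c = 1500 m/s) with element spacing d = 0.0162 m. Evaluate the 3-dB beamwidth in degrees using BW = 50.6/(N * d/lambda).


Step 1: lambda = 1500/55800 = 0.02688 m
Step 2: d/lambda = 0.0162/0.02688 = 0.6027
Step 3: BW = 50.6/(N * d/lambda) = 50.6/(119 * 0.6027) = 0.71

0.71 deg


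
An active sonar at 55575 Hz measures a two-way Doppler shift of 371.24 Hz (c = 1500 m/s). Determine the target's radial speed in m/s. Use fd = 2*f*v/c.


5.01 m/s


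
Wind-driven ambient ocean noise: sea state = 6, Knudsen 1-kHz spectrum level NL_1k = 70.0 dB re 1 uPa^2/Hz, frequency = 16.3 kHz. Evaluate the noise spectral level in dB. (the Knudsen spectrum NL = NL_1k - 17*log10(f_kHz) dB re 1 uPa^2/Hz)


NL = NL_1k - 17*log10(f_kHz) = 70.0 - 17*log10(16.3) = 70.0 - (20.61) = 49.39

49.39 dB


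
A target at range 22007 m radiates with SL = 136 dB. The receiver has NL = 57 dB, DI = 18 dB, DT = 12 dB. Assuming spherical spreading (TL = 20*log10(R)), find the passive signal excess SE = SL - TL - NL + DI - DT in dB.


Step 1: TL = 20*log10(22007) = 86.85 dB
Step 2: SE = 136 - 86.85 - 57 + 18 - 12 = -1.85

-1.85 dB


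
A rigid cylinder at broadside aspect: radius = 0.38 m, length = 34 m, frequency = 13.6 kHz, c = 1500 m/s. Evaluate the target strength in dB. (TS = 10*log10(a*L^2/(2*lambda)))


lambda = 1500/13600 = 0.11029 m
TS = 10*log10(0.38*34^2/(2*0.11029)) = 32.99

32.99 dB


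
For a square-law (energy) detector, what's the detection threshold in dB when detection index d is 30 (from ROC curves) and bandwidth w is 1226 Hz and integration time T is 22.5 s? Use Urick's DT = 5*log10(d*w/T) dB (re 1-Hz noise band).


DT = 5*log10(d*w/T) = 5*log10(30 * 1226 / 22.5) = 5*log10(1634.67) = 16.07

16.07 dB


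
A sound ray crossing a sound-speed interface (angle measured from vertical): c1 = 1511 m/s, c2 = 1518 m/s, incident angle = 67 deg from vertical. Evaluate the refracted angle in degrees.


sin(theta2) = (c2/c1)*sin(theta1) = (1518/1511)*sin(67 deg) = 0.92477
theta2 = arcsin(0.92477) = 67.63

67.63 deg


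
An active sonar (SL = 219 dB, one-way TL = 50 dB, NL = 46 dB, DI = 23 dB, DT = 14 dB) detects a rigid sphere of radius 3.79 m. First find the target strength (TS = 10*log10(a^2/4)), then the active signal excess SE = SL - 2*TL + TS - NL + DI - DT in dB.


Step 1: TS = 10*log10(3.79^2/4) = 5.55 dB
Step 2: SE = SL - 2*TL + TS - NL + DI - DT = 219 - 2*50 + (5.55) - 46 + 23 - 14 = 87.55

87.55 dB


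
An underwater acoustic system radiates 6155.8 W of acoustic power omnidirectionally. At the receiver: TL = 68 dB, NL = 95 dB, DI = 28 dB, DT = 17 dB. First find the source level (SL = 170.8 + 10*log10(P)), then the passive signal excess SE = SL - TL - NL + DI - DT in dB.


Step 1: SL = 170.8 + 10*log10(6155.8) = 208.69 dB
Step 2: SE = SL - TL - NL + DI - DT = 208.69 - 68 - 95 + 28 - 17 = 56.69

56.69 dB


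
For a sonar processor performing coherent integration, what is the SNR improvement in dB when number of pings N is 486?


Gain = 10*log10(486) = 26.87

26.87 dB


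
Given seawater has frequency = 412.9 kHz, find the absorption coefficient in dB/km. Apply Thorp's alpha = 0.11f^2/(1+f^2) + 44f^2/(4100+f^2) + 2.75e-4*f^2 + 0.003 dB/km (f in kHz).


89.963 dB/km


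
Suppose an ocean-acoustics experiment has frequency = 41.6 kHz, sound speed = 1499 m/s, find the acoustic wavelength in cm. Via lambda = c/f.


lambda = c/f = 1499 / 41600 = 0.036 m = 3.6 cm

3.6 cm


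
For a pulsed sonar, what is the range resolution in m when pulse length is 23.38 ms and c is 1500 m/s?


17.535 m


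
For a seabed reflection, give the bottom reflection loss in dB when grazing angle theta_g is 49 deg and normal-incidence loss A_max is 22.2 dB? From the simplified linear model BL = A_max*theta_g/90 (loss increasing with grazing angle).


BL = A_max * theta_g / 90 = 22.2 * 49 / 90 = 12.09

12.09 dB


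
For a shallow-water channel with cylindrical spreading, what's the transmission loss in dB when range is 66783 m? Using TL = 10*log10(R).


TL = 10*log10(66783) = 48.25

48.25 dB


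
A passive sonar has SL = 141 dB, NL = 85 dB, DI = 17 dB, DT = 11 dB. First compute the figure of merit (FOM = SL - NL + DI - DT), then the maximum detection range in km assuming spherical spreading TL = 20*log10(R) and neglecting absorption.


Step 1: FOM = SL - NL + DI - DT = 141 - 85 + 17 - 11 = 62 dB
Step 2: at max range FOM = TL = 20*log10(R), so R = 10^(62/20) = 1258.93 m = 1.26 km

1.26 km


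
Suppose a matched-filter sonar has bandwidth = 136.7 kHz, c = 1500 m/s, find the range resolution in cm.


0.55 cm


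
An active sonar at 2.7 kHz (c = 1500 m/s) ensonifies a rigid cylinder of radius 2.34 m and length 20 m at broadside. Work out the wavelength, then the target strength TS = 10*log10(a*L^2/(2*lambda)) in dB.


Step 1: lambda = c/f = 1500/2700 = 0.55556 m
Step 2: TS = 10*log10(a*L^2/(2*lambda)) = 10*log10(2.34*20^2/(2*0.55556)) = 29.26

29.26 dB


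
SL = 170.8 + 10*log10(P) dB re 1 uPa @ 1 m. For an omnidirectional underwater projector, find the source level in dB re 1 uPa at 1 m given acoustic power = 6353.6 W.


SL = 170.8 + 10*log10(6353.6) = 170.8 + 38.03 = 208.83

208.83 dB


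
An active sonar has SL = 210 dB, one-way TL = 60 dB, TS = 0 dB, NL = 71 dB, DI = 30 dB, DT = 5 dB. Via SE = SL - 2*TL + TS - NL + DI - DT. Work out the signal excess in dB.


SE = SL - 2*TL + TS - NL + DI - DT = 210 - 2*60 + (0) - 71 + 30 - 5 = 44

44 dB


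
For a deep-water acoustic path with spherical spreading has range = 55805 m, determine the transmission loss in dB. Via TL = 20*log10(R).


TL = 20*log10(55805) = 94.93

94.93 dB


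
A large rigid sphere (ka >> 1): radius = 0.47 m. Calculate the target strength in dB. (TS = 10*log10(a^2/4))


-12.58 dB


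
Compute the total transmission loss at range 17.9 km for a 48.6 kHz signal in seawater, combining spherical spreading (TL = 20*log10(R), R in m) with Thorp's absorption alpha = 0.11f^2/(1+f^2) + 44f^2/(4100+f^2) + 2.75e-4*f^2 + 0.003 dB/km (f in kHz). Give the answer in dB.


386.59 dB


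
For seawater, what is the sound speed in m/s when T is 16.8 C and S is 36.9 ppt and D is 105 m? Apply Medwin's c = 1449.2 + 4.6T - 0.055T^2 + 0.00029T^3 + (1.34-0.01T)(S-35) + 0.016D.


c = 1449.2 + 4.6*16.8 - 0.055*16.8^2 + 0.00029*16.8^3 + (1.34 - 0.01*16.8)*(36.9 - 35) + 0.016*105 = 1516.24

1516.24 m/s


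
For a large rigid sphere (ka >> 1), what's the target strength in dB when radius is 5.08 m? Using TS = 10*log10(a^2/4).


TS = 10*log10(5.08^2 / 4) = 10*log10(6.4516) = 8.1

8.1 dB


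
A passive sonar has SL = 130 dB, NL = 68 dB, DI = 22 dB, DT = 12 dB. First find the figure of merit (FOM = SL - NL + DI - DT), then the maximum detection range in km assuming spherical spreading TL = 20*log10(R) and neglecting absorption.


Step 1: FOM = SL - NL + DI - DT = 130 - 68 + 22 - 12 = 72 dB
Step 2: at max range FOM = TL = 20*log10(R), so R = 10^(72/20) = 3981.07 m = 3.98 km

3.98 km


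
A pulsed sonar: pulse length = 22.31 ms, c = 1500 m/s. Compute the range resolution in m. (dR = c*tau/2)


dR = c*tau/2 = 1500 * 22.31e-3 / 2 = 16.7325

16.7325 m


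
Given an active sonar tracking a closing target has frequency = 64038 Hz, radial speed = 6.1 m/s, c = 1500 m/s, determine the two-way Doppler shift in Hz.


fd = 2*f*v/c = 2 * 64038 * 6.1 / 1500 = 520.84

520.84 Hz


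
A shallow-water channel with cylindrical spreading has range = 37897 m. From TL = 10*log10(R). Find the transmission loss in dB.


45.79 dB


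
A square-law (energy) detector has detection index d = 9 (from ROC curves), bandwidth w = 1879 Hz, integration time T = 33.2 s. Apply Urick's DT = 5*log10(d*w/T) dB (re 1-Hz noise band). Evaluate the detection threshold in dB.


DT = 5*log10(d*w/T) = 5*log10(9 * 1879 / 33.2) = 5*log10(509.37) = 13.54

13.54 dB


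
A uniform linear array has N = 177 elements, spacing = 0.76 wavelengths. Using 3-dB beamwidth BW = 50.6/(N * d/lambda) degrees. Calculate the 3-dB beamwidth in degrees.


BW = 50.6 / (177 * 0.76) = 50.6 / 134.52 = 0.38

0.38 deg


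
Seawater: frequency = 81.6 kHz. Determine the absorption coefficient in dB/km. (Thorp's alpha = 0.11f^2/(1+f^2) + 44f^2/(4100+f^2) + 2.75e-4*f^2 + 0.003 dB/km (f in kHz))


29.176 dB/km


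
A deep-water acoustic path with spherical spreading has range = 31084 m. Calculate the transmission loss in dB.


89.85 dB


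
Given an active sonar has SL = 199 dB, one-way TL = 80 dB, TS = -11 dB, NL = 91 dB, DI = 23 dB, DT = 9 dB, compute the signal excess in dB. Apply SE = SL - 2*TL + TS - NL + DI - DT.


SE = SL - 2*TL + TS - NL + DI - DT = 199 - 2*80 + (-11) - 91 + 23 - 9 = -49

-49 dB


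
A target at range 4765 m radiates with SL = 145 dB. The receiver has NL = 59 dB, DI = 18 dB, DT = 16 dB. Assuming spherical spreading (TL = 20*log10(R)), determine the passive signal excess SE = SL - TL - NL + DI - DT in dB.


Step 1: TL = 20*log10(4765) = 73.56 dB
Step 2: SE = 145 - 73.56 - 59 + 18 - 16 = 14.44

14.44 dB


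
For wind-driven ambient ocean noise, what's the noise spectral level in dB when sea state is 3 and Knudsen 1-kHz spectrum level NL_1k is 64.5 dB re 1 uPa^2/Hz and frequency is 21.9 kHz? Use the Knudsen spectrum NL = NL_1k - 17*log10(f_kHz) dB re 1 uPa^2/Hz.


NL = NL_1k - 17*log10(f_kHz) = 64.5 - 17*log10(21.9) = 64.5 - (22.79) = 41.71

41.71 dB


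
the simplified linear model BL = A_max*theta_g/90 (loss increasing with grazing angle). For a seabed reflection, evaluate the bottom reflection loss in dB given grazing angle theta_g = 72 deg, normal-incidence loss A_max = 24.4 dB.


19.52 dB


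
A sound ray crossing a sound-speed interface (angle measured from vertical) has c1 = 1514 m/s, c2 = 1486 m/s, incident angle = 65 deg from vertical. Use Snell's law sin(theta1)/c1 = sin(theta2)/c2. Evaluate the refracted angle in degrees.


sin(theta2) = (c2/c1)*sin(theta1) = (1486/1514)*sin(65 deg) = 0.88955
theta2 = arcsin(0.88955) = 62.82

62.82 deg


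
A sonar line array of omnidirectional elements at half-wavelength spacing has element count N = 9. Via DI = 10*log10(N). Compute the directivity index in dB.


DI = 10*log10(9) = 9.54

9.54 dB


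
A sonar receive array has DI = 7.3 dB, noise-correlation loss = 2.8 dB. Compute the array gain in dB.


AG = DI - L_corr = 7.3 - 2.8 = 4.5

4.5 dB


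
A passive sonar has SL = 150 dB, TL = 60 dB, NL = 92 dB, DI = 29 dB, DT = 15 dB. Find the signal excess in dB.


SE = SL - TL - NL + DI - DT = 150 - 60 - 92 + 29 - 15 = 12

12 dB


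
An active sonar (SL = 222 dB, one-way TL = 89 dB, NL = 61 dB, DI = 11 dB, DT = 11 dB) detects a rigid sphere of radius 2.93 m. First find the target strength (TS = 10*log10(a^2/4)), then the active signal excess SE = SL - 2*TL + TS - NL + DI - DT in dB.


Step 1: TS = 10*log10(2.93^2/4) = 3.32 dB
Step 2: SE = SL - 2*TL + TS - NL + DI - DT = 222 - 2*89 + (3.32) - 61 + 11 - 11 = -13.68

-13.68 dB


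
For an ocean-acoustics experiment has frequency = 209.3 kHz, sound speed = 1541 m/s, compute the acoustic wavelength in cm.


lambda = c/f = 1541 / 209300 = 0.0074 m = 0.74 cm

0.74 cm


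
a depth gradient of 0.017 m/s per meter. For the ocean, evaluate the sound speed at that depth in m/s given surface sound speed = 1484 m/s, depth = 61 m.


c = 1484 + 0.017 * 61 = 1485.037

1485.037 m/s


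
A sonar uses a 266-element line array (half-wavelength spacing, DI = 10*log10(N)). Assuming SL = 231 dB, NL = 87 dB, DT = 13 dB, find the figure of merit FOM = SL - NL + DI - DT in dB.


Step 1: DI = 10*log10(266) = 24.25 dB
Step 2: FOM = SL - NL + DI - DT = 231 - 87 + 24.25 - 13 = 155.25

155.25 dB


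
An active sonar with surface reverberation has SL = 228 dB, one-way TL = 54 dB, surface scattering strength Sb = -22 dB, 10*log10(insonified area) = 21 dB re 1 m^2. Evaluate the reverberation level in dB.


119 dB


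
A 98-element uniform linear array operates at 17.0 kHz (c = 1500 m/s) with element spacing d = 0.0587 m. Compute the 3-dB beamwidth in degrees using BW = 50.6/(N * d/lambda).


Step 1: lambda = 1500/17000 = 0.08824 m
Step 2: d/lambda = 0.0587/0.08824 = 0.6652
Step 3: BW = 50.6/(N * d/lambda) = 50.6/(98 * 0.6652) = 0.78

0.78 deg


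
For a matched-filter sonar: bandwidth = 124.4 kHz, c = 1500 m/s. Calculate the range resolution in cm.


0.6 cm


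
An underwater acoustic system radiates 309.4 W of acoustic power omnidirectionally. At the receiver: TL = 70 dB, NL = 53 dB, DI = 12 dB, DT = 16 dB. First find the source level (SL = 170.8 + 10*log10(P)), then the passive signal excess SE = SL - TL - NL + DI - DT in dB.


Step 1: SL = 170.8 + 10*log10(309.4) = 195.71 dB
Step 2: SE = SL - TL - NL + DI - DT = 195.71 - 70 - 53 + 12 - 16 = 68.71

68.71 dB


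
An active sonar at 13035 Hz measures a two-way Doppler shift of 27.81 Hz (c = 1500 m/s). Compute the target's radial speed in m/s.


1.6 m/s


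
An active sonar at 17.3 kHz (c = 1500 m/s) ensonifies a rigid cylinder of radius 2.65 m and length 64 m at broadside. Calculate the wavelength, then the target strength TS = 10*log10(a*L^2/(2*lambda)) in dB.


Step 1: lambda = c/f = 1500/17300 = 0.08671 m
Step 2: TS = 10*log10(a*L^2/(2*lambda)) = 10*log10(2.65*64^2/(2*0.08671)) = 47.97

47.97 dB


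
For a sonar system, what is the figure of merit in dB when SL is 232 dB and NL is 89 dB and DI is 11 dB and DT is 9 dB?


FOM = SL - NL + DI - DT = 232 - 89 + 11 - 9 = 145

145 dB


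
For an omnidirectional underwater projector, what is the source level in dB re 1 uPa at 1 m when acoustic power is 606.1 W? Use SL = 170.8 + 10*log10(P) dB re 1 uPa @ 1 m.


SL = 170.8 + 10*log10(606.1) = 170.8 + 27.83 = 198.63

198.63 dB


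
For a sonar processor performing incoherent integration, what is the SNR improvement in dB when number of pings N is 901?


14.77 dB


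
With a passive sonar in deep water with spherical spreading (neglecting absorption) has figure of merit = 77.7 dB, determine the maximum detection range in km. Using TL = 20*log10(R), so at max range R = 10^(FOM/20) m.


At max range FOM = TL, so 20*log10(R) = 77.7
R = 10^(77.7/20) = 7673.61 m = 7.67 km

7.67 km


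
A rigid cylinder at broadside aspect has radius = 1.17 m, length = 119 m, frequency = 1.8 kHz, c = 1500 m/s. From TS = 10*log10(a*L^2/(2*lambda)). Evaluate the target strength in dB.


39.97 dB


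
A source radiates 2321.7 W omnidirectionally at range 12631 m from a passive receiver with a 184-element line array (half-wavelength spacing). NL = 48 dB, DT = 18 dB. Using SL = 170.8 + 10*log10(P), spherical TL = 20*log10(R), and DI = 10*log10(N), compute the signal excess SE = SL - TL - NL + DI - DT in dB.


Step 1: SL = 170.8 + 10*log10(2321.7) = 204.46 dB
Step 2: TL = 20*log10(12631) = 82.03 dB
Step 3: DI = 10*log10(184) = 22.65 dB
Step 4: SE = SL - TL - NL + DI - DT = 204.46 - 82.03 - 48 + 22.65 - 18 = 79.08

79.08 dB


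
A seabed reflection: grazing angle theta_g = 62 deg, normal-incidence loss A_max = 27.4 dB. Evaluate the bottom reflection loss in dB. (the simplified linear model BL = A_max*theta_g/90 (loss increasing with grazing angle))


BL = A_max * theta_g / 90 = 27.4 * 62 / 90 = 18.88

18.88 dB


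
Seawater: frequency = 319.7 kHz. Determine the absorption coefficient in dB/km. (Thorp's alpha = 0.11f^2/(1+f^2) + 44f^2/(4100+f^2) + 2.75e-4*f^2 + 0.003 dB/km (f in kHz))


f^2 = 102208.09
alpha = 0.11*102208.09/(1+102208.09) + 44*102208.09/(4100+102208.09) + 2.75e-4*102208.09 + 0.003 = 70.523

70.523 dB/km


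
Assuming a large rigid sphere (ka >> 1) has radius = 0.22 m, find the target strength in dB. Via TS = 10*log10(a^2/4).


-19.17 dB


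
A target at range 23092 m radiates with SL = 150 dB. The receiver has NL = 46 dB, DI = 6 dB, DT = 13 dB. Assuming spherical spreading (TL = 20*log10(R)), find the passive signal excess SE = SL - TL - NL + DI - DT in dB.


Step 1: TL = 20*log10(23092) = 87.27 dB
Step 2: SE = 150 - 87.27 - 46 + 6 - 13 = 9.73

9.73 dB


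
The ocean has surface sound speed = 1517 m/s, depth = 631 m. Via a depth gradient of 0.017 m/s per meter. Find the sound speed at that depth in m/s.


1527.727 m/s


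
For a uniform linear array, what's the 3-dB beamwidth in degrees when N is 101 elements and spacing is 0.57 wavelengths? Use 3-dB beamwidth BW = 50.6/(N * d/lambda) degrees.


BW = 50.6 / (101 * 0.57) = 50.6 / 57.57 = 0.88

0.88 deg


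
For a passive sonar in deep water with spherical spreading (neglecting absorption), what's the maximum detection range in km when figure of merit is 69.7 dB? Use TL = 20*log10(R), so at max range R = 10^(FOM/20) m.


3.05 km


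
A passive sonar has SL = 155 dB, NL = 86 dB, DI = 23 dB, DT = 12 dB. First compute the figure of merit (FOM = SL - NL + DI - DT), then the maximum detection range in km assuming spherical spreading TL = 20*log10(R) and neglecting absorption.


Step 1: FOM = SL - NL + DI - DT = 155 - 86 + 23 - 12 = 80 dB
Step 2: at max range FOM = TL = 20*log10(R), so R = 10^(80/20) = 10000.0 m = 10.0 km

10.0 km


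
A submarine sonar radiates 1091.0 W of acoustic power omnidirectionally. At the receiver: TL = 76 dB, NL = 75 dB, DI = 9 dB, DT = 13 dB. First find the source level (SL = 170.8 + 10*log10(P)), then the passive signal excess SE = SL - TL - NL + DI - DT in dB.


Step 1: SL = 170.8 + 10*log10(1091.0) = 201.18 dB
Step 2: SE = SL - TL - NL + DI - DT = 201.18 - 76 - 75 + 9 - 13 = 46.18

46.18 dB


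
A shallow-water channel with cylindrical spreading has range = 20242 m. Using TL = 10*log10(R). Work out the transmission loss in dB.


TL = 10*log10(20242) = 43.06

43.06 dB


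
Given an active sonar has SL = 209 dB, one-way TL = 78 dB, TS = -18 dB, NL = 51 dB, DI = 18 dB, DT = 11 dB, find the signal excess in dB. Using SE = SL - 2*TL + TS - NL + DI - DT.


SE = SL - 2*TL + TS - NL + DI - DT = 209 - 2*78 + (-18) - 51 + 18 - 11 = -9

-9 dB


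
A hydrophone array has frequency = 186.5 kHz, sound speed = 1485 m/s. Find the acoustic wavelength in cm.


lambda = c/f = 1485 / 186500 = 0.008 m = 0.8 cm

0.8 cm


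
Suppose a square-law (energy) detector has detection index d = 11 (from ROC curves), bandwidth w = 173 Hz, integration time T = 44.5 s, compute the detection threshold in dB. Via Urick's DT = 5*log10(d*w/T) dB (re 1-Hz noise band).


DT = 5*log10(d*w/T) = 5*log10(11 * 173 / 44.5) = 5*log10(42.76) = 8.16

8.16 dB


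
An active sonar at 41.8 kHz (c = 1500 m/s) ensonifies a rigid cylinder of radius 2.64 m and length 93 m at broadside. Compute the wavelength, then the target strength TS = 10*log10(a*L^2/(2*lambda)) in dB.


Step 1: lambda = c/f = 1500/41800 = 0.03589 m
Step 2: TS = 10*log10(a*L^2/(2*lambda)) = 10*log10(2.64*93^2/(2*0.03589)) = 55.03

55.03 dB


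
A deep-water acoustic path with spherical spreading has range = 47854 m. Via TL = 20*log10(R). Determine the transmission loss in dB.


TL = 20*log10(47854) = 93.6

93.6 dB


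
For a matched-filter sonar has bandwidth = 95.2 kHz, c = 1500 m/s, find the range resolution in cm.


dR = c/(2*BW) = 1500 / (2 * 95.2e3) = 0.0079 m = 0.79 cm

0.79 cm


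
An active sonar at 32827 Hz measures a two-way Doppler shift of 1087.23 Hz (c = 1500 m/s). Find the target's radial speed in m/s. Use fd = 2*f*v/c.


24.84 m/s


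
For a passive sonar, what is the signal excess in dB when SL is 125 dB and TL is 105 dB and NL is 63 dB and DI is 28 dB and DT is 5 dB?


SE = SL - TL - NL + DI - DT = 125 - 105 - 63 + 28 - 5 = -20

-20 dB


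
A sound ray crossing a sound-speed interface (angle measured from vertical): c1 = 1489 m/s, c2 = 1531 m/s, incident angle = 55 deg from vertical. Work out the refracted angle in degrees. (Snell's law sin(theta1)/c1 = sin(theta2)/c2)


57.38 deg


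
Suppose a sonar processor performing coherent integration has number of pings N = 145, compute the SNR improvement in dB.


Gain = 10*log10(145) = 21.61

21.61 dB


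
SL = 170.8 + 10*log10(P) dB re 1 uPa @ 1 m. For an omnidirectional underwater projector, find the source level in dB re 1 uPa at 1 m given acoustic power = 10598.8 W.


211.05 dB


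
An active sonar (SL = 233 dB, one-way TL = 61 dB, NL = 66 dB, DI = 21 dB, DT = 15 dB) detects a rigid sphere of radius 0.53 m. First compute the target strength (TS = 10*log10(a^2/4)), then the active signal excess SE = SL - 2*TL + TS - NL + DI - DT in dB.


Step 1: TS = 10*log10(0.53^2/4) = -11.54 dB
Step 2: SE = SL - 2*TL + TS - NL + DI - DT = 233 - 2*61 + (-11.54) - 66 + 21 - 15 = 39.46

39.46 dB


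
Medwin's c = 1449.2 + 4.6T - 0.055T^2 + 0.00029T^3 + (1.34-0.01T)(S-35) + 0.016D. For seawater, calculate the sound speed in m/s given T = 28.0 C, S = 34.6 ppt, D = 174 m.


c = 1449.2 + 4.6*28.0 - 0.055*28.0^2 + 0.00029*28.0^3 + (1.34 - 0.01*28.0)*(34.6 - 35) + 0.016*174 = 1543.61

1543.61 m/s


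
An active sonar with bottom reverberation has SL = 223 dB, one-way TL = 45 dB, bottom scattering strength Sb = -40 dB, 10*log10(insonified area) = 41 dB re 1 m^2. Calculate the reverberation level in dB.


RL = SL - 2*TL + Sb + 10*log10(A) = 223 - 2*45 + (-40) + 41 = 134

134 dB


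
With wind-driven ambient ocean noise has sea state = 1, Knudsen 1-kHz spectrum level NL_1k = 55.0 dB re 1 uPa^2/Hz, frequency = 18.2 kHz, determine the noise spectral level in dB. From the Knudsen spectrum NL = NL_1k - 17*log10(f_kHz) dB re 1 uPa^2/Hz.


33.58 dB


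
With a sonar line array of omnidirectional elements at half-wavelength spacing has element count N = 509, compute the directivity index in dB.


DI = 10*log10(509) = 27.07

27.07 dB


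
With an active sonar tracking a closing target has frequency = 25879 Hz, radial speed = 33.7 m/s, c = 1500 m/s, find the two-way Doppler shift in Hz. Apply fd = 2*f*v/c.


fd = 2*f*v/c = 2 * 25879 * 33.7 / 1500 = 1162.83

1162.83 Hz


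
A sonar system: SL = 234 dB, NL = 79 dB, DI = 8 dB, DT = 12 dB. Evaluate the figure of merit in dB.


FOM = SL - NL + DI - DT = 234 - 79 + 8 - 12 = 151

151 dB


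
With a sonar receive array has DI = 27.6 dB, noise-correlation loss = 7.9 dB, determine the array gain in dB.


AG = DI - L_corr = 27.6 - 7.9 = 19.7

19.7 dB


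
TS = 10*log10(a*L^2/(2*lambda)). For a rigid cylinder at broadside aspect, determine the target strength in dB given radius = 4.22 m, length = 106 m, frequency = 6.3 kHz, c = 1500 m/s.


lambda = 1500/6300 = 0.2381 m
TS = 10*log10(4.22*106^2/(2*0.2381)) = 49.98

49.98 dB


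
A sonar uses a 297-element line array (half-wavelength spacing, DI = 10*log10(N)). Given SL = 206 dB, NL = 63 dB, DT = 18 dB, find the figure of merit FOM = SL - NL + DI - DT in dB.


149.73 dB


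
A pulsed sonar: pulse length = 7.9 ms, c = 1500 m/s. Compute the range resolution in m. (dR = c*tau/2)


5.925 m


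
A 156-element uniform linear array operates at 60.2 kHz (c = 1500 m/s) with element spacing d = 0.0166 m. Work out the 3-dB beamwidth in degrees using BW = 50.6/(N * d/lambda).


Step 1: lambda = 1500/60200 = 0.02492 m
Step 2: d/lambda = 0.0166/0.02492 = 0.6661
Step 3: BW = 50.6/(N * d/lambda) = 50.6/(156 * 0.6661) = 0.49

0.49 deg


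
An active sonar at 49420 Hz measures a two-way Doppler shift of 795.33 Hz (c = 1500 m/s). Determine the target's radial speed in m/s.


From fd = 2*f*v/c, v = c*fd/(2*f) = 1500 * 795.33 / (2*49420) = 12.07

12.07 m/s


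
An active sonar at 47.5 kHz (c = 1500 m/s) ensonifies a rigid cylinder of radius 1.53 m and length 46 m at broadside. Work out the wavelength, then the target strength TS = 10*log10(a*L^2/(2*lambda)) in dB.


Step 1: lambda = c/f = 1500/47500 = 0.03158 m
Step 2: TS = 10*log10(a*L^2/(2*lambda)) = 10*log10(1.53*46^2/(2*0.03158)) = 47.1

47.1 dB


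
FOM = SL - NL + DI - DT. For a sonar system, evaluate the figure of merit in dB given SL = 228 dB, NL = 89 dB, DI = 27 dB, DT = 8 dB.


FOM = SL - NL + DI - DT = 228 - 89 + 27 - 8 = 158

158 dB


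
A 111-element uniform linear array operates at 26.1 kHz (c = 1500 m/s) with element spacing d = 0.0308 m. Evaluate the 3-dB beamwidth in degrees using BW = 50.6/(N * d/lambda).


Step 1: lambda = 1500/26100 = 0.05747 m
Step 2: d/lambda = 0.0308/0.05747 = 0.5359
Step 3: BW = 50.6/(N * d/lambda) = 50.6/(111 * 0.5359) = 0.85

0.85 deg


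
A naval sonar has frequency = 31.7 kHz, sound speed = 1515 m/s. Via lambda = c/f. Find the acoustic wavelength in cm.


lambda = c/f = 1515 / 31700 = 0.0478 m = 4.78 cm

4.78 cm


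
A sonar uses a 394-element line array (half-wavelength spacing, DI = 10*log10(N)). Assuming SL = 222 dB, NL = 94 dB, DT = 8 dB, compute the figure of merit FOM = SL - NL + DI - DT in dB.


Step 1: DI = 10*log10(394) = 25.95 dB
Step 2: FOM = SL - NL + DI - DT = 222 - 94 + 25.95 - 8 = 145.95

145.95 dB


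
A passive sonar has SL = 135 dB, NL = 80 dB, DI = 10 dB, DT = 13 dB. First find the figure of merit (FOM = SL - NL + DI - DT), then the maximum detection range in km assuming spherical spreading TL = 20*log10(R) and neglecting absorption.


Step 1: FOM = SL - NL + DI - DT = 135 - 80 + 10 - 13 = 52 dB
Step 2: at max range FOM = TL = 20*log10(R), so R = 10^(52/20) = 398.11 m = 0.4 km

0.4 km


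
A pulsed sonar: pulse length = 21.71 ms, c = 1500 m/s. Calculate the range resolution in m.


16.2825 m


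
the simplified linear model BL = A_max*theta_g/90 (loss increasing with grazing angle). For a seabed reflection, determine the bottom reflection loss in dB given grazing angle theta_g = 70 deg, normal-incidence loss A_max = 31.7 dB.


BL = A_max * theta_g / 90 = 31.7 * 70 / 90 = 24.66

24.66 dB


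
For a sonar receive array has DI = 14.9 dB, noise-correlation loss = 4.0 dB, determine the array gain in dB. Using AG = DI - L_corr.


AG = DI - L_corr = 14.9 - 4.0 = 10.9

10.9 dB


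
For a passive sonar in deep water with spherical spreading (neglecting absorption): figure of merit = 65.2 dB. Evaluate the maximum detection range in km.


At max range FOM = TL, so 20*log10(R) = 65.2
R = 10^(65.2/20) = 1819.7 m = 1.82 km

1.82 km


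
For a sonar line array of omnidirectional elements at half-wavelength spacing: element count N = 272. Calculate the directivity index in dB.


24.35 dB


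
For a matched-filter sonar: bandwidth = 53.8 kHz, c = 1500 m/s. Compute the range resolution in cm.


dR = c/(2*BW) = 1500 / (2 * 53.8e3) = 0.0139 m = 1.39 cm

1.39 cm


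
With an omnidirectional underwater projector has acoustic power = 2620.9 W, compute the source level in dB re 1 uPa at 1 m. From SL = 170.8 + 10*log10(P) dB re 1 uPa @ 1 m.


SL = 170.8 + 10*log10(2620.9) = 170.8 + 34.18 = 204.98

204.98 dB


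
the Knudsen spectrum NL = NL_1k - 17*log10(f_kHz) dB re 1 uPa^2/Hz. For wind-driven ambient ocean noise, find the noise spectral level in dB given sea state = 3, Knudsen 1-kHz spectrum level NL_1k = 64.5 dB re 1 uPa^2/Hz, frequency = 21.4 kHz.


41.88 dB


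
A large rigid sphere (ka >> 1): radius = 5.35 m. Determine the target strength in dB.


TS = 10*log10(5.35^2 / 4) = 10*log10(7.155625) = 8.55

8.55 dB


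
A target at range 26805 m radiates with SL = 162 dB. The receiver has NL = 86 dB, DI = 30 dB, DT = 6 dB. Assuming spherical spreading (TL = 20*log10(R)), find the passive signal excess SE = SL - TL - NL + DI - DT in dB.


11.44 dB


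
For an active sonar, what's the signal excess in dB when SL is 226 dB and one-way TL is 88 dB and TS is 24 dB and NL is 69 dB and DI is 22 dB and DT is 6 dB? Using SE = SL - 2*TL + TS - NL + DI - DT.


SE = SL - 2*TL + TS - NL + DI - DT = 226 - 2*88 + (24) - 69 + 22 - 6 = 21

21 dB


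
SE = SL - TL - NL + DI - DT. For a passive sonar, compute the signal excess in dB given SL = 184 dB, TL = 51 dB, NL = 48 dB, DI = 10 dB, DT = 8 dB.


SE = SL - TL - NL + DI - DT = 184 - 51 - 48 + 10 - 8 = 87

87 dB


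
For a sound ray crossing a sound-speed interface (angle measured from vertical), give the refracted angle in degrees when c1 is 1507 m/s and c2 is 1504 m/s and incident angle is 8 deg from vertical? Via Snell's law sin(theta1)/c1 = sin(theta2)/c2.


7.98 deg


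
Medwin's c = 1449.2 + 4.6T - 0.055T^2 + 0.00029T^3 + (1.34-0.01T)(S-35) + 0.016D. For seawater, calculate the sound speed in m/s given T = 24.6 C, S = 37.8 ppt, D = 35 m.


c = 1449.2 + 4.6*24.6 - 0.055*24.6^2 + 0.00029*24.6^3 + (1.34 - 0.01*24.6)*(37.8 - 35) + 0.016*35 = 1537.02

1537.02 m/s


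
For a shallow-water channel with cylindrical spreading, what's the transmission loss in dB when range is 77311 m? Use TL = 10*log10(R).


TL = 10*log10(77311) = 48.88

48.88 dB


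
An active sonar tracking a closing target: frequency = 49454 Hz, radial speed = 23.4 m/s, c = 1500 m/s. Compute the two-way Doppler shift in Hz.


fd = 2*f*v/c = 2 * 49454 * 23.4 / 1500 = 1542.96

1542.96 Hz


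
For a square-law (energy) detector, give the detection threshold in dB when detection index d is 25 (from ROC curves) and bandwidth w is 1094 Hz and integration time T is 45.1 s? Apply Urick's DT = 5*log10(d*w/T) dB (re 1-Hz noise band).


DT = 5*log10(d*w/T) = 5*log10(25 * 1094 / 45.1) = 5*log10(606.43) = 13.91

13.91 dB


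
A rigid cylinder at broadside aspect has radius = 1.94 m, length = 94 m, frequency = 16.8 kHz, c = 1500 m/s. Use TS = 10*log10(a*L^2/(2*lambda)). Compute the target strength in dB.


lambda = 1500/16800 = 0.08929 m
TS = 10*log10(1.94*94^2/(2*0.08929)) = 49.82

49.82 dB


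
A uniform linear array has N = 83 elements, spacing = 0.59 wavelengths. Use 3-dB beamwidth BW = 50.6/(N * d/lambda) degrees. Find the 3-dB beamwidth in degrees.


BW = 50.6 / (83 * 0.59) = 50.6 / 48.97 = 1.03

1.03 deg


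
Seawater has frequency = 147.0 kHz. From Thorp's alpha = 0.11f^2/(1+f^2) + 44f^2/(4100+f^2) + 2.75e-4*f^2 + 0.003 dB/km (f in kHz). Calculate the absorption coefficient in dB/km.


f^2 = 21609.0
alpha = 0.11*21609.0/(1+21609.0) + 44*21609.0/(4100+21609.0) + 2.75e-4*21609.0 + 0.003 = 43.038

43.038 dB/km


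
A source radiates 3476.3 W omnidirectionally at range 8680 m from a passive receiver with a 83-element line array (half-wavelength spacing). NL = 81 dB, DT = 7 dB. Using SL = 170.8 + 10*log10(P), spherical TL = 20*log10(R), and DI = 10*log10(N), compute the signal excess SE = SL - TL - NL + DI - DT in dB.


58.63 dB


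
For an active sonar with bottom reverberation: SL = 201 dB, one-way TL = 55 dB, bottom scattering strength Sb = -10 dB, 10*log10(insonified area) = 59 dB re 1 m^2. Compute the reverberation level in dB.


RL = SL - 2*TL + Sb + 10*log10(A) = 201 - 2*55 + (-10) + 59 = 140

140 dB


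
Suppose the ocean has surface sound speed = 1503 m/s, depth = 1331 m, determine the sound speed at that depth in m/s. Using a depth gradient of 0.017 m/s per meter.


c = 1503 + 0.017 * 1331 = 1525.627

1525.627 m/s


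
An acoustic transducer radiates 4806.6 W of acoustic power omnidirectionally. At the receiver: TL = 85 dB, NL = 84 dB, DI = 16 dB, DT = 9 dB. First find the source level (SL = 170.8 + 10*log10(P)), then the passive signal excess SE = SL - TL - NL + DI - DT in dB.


Step 1: SL = 170.8 + 10*log10(4806.6) = 207.62 dB
Step 2: SE = SL - TL - NL + DI - DT = 207.62 - 85 - 84 + 16 - 9 = 45.62

45.62 dB


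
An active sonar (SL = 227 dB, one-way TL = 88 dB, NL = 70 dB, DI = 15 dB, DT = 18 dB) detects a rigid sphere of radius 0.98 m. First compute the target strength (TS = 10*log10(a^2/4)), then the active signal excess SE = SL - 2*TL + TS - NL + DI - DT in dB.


Step 1: TS = 10*log10(0.98^2/4) = -6.2 dB
Step 2: SE = SL - 2*TL + TS - NL + DI - DT = 227 - 2*88 + (-6.2) - 70 + 15 - 18 = -28.2

-28.2 dB


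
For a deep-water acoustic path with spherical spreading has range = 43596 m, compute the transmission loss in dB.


92.79 dB


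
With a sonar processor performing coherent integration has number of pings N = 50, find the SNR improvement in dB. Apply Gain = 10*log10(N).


16.99 dB


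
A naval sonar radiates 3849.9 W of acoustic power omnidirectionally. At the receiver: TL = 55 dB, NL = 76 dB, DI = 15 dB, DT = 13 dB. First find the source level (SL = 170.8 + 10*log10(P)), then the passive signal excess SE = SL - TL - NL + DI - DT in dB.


Step 1: SL = 170.8 + 10*log10(3849.9) = 206.65 dB
Step 2: SE = SL - TL - NL + DI - DT = 206.65 - 55 - 76 + 15 - 13 = 77.65

77.65 dB


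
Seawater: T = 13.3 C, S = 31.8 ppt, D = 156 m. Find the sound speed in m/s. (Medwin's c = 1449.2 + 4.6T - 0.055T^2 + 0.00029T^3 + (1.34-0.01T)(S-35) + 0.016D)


c = 1449.2 + 4.6*13.3 - 0.055*13.3^2 + 0.00029*13.3^3 + (1.34 - 0.01*13.3)*(31.8 - 35) + 0.016*156 = 1499.97

1499.97 m/s


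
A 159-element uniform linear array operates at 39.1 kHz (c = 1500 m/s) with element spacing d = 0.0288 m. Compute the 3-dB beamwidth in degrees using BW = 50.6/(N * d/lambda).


0.42 deg


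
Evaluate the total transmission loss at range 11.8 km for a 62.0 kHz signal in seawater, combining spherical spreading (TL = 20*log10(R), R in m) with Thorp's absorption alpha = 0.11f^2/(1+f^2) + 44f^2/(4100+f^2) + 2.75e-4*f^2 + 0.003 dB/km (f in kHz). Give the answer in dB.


Step 1 (Thorp): alpha = 0.11*3844.0/(1+3844.0) + 44*3844.0/(4100+3844.0) + 2.75e-4*3844.0 + 0.003 = 22.4611 dB/km
Step 2: TL_spread = 20*log10(11800) = 81.44 dB
Step 3: TL_abs = alpha*R = 22.4611 * 11.8 = 265.04 dB
Step 4: TL_total = 81.44 + 265.04 = 346.48

346.48 dB


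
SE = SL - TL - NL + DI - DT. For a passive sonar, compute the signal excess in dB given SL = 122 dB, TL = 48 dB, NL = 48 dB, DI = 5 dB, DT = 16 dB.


SE = SL - TL - NL + DI - DT = 122 - 48 - 48 + 5 - 16 = 15

15 dB


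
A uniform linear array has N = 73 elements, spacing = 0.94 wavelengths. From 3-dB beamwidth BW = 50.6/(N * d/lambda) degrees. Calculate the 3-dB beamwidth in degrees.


BW = 50.6 / (73 * 0.94) = 50.6 / 68.62 = 0.74

0.74 deg


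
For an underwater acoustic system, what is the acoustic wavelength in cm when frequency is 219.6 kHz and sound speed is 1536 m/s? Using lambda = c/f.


0.7 cm


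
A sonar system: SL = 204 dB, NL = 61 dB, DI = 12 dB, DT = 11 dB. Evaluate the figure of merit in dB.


FOM = SL - NL + DI - DT = 204 - 61 + 12 - 11 = 144

144 dB


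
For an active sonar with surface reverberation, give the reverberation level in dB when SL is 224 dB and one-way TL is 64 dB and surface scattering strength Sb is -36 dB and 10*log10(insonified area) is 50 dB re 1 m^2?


RL = SL - 2*TL + Sb + 10*log10(A) = 224 - 2*64 + (-36) + 50 = 110

110 dB


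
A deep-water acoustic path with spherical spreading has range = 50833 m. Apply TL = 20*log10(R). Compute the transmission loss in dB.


TL = 20*log10(50833) = 94.12

94.12 dB


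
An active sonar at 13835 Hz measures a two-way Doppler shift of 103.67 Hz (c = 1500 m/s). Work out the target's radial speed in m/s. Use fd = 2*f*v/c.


From fd = 2*f*v/c, v = c*fd/(2*f) = 1500 * 103.67 / (2*13835) = 5.62

5.62 m/s


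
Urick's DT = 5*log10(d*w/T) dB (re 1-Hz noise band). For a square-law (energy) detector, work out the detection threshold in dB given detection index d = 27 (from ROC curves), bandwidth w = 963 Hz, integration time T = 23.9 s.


DT = 5*log10(d*w/T) = 5*log10(27 * 963 / 23.9) = 5*log10(1087.91) = 15.18

15.18 dB


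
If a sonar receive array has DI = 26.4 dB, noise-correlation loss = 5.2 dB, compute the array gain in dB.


AG = DI - L_corr = 26.4 - 5.2 = 21.2

21.2 dB


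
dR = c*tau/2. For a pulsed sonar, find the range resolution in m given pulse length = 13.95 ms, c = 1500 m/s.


dR = c*tau/2 = 1500 * 13.95e-3 / 2 = 10.4625

10.4625 m


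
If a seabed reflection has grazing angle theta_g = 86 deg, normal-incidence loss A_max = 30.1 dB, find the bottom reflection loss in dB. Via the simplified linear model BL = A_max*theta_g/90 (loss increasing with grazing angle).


BL = A_max * theta_g / 90 = 30.1 * 86 / 90 = 28.76

28.76 dB


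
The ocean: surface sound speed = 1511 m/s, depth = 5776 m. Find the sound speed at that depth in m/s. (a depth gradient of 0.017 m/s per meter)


1609.192 m/s


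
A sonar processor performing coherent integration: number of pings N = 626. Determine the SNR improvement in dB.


Gain = 10*log10(626) = 27.97

27.97 dB


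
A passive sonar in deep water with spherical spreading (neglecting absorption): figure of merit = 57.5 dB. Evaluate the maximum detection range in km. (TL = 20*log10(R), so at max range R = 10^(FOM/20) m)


0.75 km


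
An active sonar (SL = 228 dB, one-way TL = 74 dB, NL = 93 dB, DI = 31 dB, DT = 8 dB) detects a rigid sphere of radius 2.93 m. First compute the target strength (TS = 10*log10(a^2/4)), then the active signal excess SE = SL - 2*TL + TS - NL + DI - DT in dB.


Step 1: TS = 10*log10(2.93^2/4) = 3.32 dB
Step 2: SE = SL - 2*TL + TS - NL + DI - DT = 228 - 2*74 + (3.32) - 93 + 31 - 8 = 13.32

13.32 dB


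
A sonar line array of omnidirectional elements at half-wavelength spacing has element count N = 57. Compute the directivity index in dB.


DI = 10*log10(57) = 17.56

17.56 dB


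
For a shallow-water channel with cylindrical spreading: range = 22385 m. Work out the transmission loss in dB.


43.5 dB


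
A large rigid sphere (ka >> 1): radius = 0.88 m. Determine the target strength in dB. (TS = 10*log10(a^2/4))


TS = 10*log10(0.88^2 / 4) = 10*log10(0.1936) = -7.13

-7.13 dB
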